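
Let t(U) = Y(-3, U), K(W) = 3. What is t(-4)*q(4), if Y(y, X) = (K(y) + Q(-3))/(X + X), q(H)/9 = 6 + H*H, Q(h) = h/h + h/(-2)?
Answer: -1089/8 ≈ -136.13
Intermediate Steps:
Q(h) = 1 - h/2 (Q(h) = 1 + h*(-½) = 1 - h/2)
q(H) = 54 + 9*H² (q(H) = 9*(6 + H*H) = 9*(6 + H²) = 54 + 9*H²)
Y(y, X) = 11/(4*X) (Y(y, X) = (3 + (1 - ½*(-3)))/(X + X) = (3 + (1 + 3/2))/((2*X)) = (3 + 5/2)*(1/(2*X)) = 11*(1/(2*X))/2 = 11/(4*X))
t(U) = 11/(4*U)
t(-4)*q(4) = ((11/4)/(-4))*(54 + 9*4²) = ((11/4)*(-¼))*(54 + 9*16) = -11*(54 + 144)/16 = -11/16*198 = -1089/8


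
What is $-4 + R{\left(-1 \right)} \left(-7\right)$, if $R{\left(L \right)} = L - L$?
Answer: $-4$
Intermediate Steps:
$R{\left(L \right)} = 0$
$-4 + R{\left(-1 \right)} \left(-7\right) = -4 + 0 \left(-7\right) = -4 + 0 = -4$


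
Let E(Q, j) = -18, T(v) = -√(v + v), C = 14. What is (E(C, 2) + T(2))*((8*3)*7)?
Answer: -3360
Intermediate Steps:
T(v) = -√2*√v (T(v) = -√(2*v) = -√2*√v)
(E(C, 2) + T(2))*((8*3)*7) = (-18 - √2*√2)*((8*3)*7) = (-18 - 2)*(24*7) = -20*168 = -3360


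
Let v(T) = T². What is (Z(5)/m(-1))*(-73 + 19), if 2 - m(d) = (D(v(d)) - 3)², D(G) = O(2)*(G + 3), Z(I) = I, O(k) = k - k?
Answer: 270/7 ≈ 38.571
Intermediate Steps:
O(k) = 0
D(G) = 0 (D(G) = 0*(G + 3) = 0*(3 + G) = 0)
m(d) = -7 (m(d) = 2 - (0 - 3)² = 2 - 1*(-3)² = 2 - 1*9 = 2 - 9 = -7)
(Z(5)/m(-1))*(-73 + 19) = (5/(-7))*(-73 + 19) = (5*(-⅐))*(-54) = -5/7*(-54) = 270/7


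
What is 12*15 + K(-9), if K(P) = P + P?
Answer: 162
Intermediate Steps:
K(P) = 2*P
12*15 + K(-9) = 12*15 + 2*(-9) = 180 - 18 = 162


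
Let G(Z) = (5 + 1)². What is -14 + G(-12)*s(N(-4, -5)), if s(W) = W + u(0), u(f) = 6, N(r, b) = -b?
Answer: 382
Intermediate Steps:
s(W) = 6 + W (s(W) = W + 6 = 6 + W)
G(Z) = 36 (G(Z) = 6² = 36)
-14 + G(-12)*s(N(-4, -5)) = -14 + 36*(6 - 1*(-5)) = -14 + 36*(6 + 5) = -14 + 36*11 = -14 + 396 = 382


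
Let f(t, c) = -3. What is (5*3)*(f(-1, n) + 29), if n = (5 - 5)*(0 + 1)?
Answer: 390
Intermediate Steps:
n = 0 (n = 0*1 = 0)
(5*3)*(f(-1, n) + 29) = (5*3)*(-3 + 29) = 15*26 = 390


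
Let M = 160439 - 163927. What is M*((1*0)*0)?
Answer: 0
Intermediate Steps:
M = -3488
M*((1*0)*0) = -3488*1*0*0 = -0*0 = -3488*0 = 0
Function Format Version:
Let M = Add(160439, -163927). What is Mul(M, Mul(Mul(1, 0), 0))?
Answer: 0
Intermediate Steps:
M = -3488
Mul(M, Mul(Mul(1, 0), 0)) = Mul(-3488, Mul(Mul(1, 0), 0)) = Mul(-3488, Mul(0, 0)) = Mul(-3488, 0) = 0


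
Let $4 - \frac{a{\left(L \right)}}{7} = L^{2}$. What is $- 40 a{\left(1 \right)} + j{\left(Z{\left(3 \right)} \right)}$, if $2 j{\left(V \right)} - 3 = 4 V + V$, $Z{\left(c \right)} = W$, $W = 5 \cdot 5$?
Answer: $-776$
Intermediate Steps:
$W = 25$
$Z{\left(c \right)} = 25$
$j{\left(V \right)} = \frac{3}{2} + \frac{5 V}{2}$ ($j{\left(V \right)} = \frac{3}{2} + \frac{4 V + V}{2} = \frac{3}{2} + \frac{5 V}{2}$)
$a{\left(L \right)} = 28 - 7 L^{2}$
$- 40 a{\left(1 \right)} + j{\left(Z{\left(3 \right)} \right)} = - 40 \left(28 - 7 \cdot 1^{2}\right) + \left(\frac{3}{2} + \frac{5}{2} \cdot 25\right) = - 40 \left(28 - 7\right) + \left(\frac{3}{2} + \frac{125}{2}\right) = - 40 \left(28 - 7\right) + 64 = \left(-40\right) 21 + 64 = -840 + 64 = -776$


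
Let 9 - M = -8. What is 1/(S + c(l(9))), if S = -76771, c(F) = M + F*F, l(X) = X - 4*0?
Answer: -1/76673 ≈ -1.3042e-5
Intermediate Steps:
l(X) = X (l(X) = X + 0 = X)
M = 17 (M = 9 - 1*(-8) = 9 + 8 = 17)
c(F) = 17 + F**2 (c(F) = 17 + F*F = 17 + F**2)
1/(S + c(l(9))) = 1/(-76771 + (17 + 9**2)) = 1/(-76771 + (17 + 81)) = 1/(-76771 + 98) = 1/(-76673) = -1/76673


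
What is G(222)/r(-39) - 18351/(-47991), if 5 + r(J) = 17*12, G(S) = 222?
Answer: 4768617/3183403 ≈ 1.4980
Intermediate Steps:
r(J) = 199 (r(J) = -5 + 17*12 = -5 + 204 = 199)
G(222)/r(-39) - 18351/(-47991) = 222/199 - 18351/(-47991) = 222*(1/199) - 18351*(-1/47991) = 222/199 + 6117/15997 = 4768617/3183403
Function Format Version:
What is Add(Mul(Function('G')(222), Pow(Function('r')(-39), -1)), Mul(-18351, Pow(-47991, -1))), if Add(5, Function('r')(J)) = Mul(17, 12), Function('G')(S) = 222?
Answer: Rational(4768617, 3183403) ≈ 1.4980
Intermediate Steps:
Function('r')(J) = 199 (Function('r')(J) = Add(-5, Mul(17, 12)) = Add(-5, 204) = 199)
Add(Mul(Function('G')(222), Pow(Function('r')(-39), -1)), Mul(-18351, Pow(-47991, -1))) = Add(Mul(222, Pow(199, -1)), Mul(-18351, Pow(-47991, -1))) = Add(Mul(222, Rational(1, 199)), Mul(-18351, Rational(-1, 47991))) = Add(Rational(222, 199), Rational(6117, 15997)) = Rational(4768617, 3183403)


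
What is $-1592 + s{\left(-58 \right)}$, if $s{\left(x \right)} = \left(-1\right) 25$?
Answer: $-1617$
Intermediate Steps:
$s{\left(x \right)} = -25$
$-1592 + s{\left(-58 \right)} = -1592 - 25 = -1617$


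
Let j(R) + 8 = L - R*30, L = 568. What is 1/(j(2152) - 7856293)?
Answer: -1/7920293 ≈ -1.2626e-7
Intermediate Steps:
j(R) = 560 - 30*R (j(R) = -8 + (568 - R*30) = -8 + (568 - 30*R) = 560 - 30*R)
1/(j(2152) - 7856293) = 1/((560 - 30*2152) - 7856293) = 1/((560 - 64560) - 7856293) = 1/(-64000 - 7856293) = 1/(-7920293) = -1/7920293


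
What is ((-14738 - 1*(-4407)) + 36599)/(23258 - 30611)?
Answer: -8756/2451 ≈ -3.5724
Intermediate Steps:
((-14738 - 1*(-4407)) + 36599)/(23258 - 30611) = ((-14738 + 4407) + 36599)/(-7353) = (-10331 + 36599)*(-1/7353) = 26268*(-1/7353) = -8756/2451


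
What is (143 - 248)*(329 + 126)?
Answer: -47775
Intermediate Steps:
(143 - 248)*(329 + 126) = -105*455 = -47775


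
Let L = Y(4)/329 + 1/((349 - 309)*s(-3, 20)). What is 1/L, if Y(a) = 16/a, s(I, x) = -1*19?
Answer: 250040/2711 ≈ 92.232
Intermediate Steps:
s(I, x) = -19
L = 2711/250040 (L = (16/4)/329 + 1/((349 - 309)*(-19)) = (16*(1/4))*(1/329) - 1/19/40 = 4*(1/329) + (1/40)*(-1/19) = 4/329 - 1/760 = 2711/250040 ≈ 0.010842)
1/L = 1/(2711/250040) = 250040/2711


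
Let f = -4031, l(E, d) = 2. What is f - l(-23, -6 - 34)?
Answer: -4033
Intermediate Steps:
f - l(-23, -6 - 34) = -4031 - 1*2 = -4031 - 2 = -4033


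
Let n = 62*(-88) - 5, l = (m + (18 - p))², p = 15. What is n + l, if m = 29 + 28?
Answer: -1861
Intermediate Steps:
m = 57
l = 3600 (l = (57 + (18 - 1*15))² = (57 + (18 - 15))² = (57 + 3)² = 60² = 3600)
n = -5461 (n = -5456 - 5 = -5461)
n + l = -5461 + 3600 = -1861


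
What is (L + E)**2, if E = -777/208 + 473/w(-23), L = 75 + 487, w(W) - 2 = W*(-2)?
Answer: 31418626009/97344 ≈ 3.2276e+5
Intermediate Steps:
w(W) = 2 - 2*W (w(W) = 2 + W*(-2) = 2 - 2*W)
L = 562
E = 1909/312 (E = -777/208 + 473/(2 - 2*(-23)) = -777*1/208 + 473/(2 + 46) = -777/208 + 473/48 = 1909/312 ≈ 6.1186)
(L + E)**2 = (562 + 1909/312)**2 = (177253/312)**2 = 31418626009/97344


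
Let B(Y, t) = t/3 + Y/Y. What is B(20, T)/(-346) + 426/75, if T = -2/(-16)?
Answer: 1178543/207600 ≈ 5.6770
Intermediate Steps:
T = ⅛ (T = -2*(-1/16) = ⅛ ≈ 0.12500)
B(Y, t) = 1 + t/3 (B(Y, t) = t*(⅓) + 1 = t/3 + 1 = 1 + t/3)
B(20, T)/(-346) + 426/75 = (1 + (⅓)*(⅛))/(-346) + 426/75 = (1 + 1/24)*(-1/346) + 426*(1/75) = (25/24)*(-1/346) + 142/25 = -25/8304 + 142/25 = 1178543/207600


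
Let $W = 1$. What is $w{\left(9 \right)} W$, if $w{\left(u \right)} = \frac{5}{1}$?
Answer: $5$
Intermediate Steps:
$w{\left(u \right)} = 5$ ($w{\left(u \right)} = 5 \cdot 1 = 5$)
$w{\left(9 \right)} W = 5 \cdot 1 = 5$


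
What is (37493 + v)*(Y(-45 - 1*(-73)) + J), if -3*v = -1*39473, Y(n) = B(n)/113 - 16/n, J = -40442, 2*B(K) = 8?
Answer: -4860951469792/2373 ≈ -2.0484e+9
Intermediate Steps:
B(K) = 4 (B(K) = (1/2)*8 = 4)
Y(n) = 4/113 - 16/n
v = 39473/3 (v = -(-1)*39473/3 = -1/3*(-39473) = 39473/3 ≈ 13158.)
(37493 + v)*(Y(-45 - 1*(-73)) + J) = (37493 + 39473/3)*((4/113 - 16/(-45 - 1*(-73))) - 40442) = 151952*((4/113 - 16/(-45 + 73)) - 40442)/3 = 151952*((4/113 - 16/28) - 40442)/3 = 151952*((4/113 - 16*1/28) - 40442)/3 = 151952*((4/113 - 4/7) - 40442)/3 = 151952*(-424/791 - 40442)/3 = (151952/3)*(-31990046/791) = -4860951469792/2373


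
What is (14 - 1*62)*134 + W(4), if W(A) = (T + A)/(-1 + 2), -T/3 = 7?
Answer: -6449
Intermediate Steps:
T = -21 (T = -3*7 = -21)
W(A) = -21 + A (W(A) = (-21 + A)/(-1 + 2) = (-21 + A)/1 = (-21 + A)*1 = -21 + A)
(14 - 1*62)*134 + W(4) = (14 - 1*62)*134 + (-21 + 4) = (14 - 62)*134 - 17 = -48*134 - 17 = -6432 - 17 = -6449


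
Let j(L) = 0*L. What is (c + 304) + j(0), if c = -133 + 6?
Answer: 177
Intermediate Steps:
c = -127
j(L) = 0
(c + 304) + j(0) = (-127 + 304) + 0 = 177 + 0 = 177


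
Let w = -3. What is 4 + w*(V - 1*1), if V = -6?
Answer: 25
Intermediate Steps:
4 + w*(V - 1*1) = 4 - 3*(-6 - 1*1) = 4 - 3*(-6 - 1) = 4 - 3*(-7) = 4 + 21 = 25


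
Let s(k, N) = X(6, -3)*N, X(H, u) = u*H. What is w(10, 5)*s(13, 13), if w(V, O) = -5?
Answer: 1170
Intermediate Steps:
X(H, u) = H*u
s(k, N) = -18*N (s(k, N) = (6*(-3))*N = -18*N)
w(10, 5)*s(13, 13) = -(-90)*13 = -5*(-234) = 1170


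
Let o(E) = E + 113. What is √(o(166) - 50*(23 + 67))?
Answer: 3*I*√469 ≈ 64.969*I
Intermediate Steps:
o(E) = 113 + E
√(o(166) - 50*(23 + 67)) = √((113 + 166) - 50*(23 + 67)) = √(279 - 50*90) = √(279 - 4500) = √(-4221) = 3*I*√469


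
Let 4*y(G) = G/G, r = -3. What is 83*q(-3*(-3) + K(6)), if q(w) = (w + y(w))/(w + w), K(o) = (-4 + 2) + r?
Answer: 1411/32 ≈ 44.094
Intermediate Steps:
K(o) = -5 (K(o) = (-4 + 2) - 3 = -2 - 3 = -5)
y(G) = ¼ (y(G) = (G/G)/4 = (¼)*1 = ¼)
q(w) = (¼ + w)/(2*w) (q(w) = (w + ¼)/(w + w) = (¼ + w)/((2*w)) = (¼ + w)*(1/(2*w)) = (¼ + w)/(2*w))
83*q(-3*(-3) + K(6)) = 83*((1 + 4*(-3*(-3) - 5))/(8*(-3*(-3) - 5))) = 83*((1 + 4*(9 - 5))/(8*(9 - 5))) = 83*((⅛)*(1 + 4*4)/4) = 83*((⅛)*(¼)*(1 + 16)) = 83*((⅛)*(¼)*17) = 83*(17/32) = 1411/32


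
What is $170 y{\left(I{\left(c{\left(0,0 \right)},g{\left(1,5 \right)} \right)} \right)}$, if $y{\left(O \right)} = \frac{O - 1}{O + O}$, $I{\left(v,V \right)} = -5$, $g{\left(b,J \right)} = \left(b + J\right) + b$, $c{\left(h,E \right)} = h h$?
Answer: $102$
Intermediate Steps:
$c{\left(h,E \right)} = h^{2}$
$g{\left(b,J \right)} = J + 2 b$ ($g{\left(b,J \right)} = \left(J + b\right) + b = J + 2 b$)
$y{\left(O \right)} = \frac{-1 + O}{2 O}$
$170 y{\left(I{\left(c{\left(0,0 \right)},g{\left(1,5 \right)} \right)} \right)} = 170 \frac{-1 - 5}{2 \left(-5\right)} = 170 \cdot \frac{1}{2} \left(- \frac{1}{5}\right) \left(-6\right) = 170 \cdot \frac{3}{5} = 102$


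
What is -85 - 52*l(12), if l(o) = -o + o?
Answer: -85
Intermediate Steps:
l(o) = 0
-85 - 52*l(12) = -85 - 52*0 = -85 + 0 = -85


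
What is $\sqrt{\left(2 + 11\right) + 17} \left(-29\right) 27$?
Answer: $- 783 \sqrt{30} \approx -4288.7$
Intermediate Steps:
$\sqrt{\left(2 + 11\right) + 17} \left(-29\right) 27 = \sqrt{13 + 17} \left(-29\right) 27 = \sqrt{30} \left(-29\right) 27 = - 29 \sqrt{30} \cdot 27 = - 783 \sqrt{30}$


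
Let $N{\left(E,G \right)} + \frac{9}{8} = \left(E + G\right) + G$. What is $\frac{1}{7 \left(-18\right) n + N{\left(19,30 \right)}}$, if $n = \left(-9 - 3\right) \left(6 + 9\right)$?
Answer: $\frac{8}{182063} \approx 4.3941 \cdot 10^{-5}$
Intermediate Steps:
$n = -180$ ($n = \left(-12\right) 15 = -180$)
$N{\left(E,G \right)} = - \frac{9}{8} + E + 2 G$ ($N{\left(E,G \right)} = - \frac{9}{8} + \left(\left(E + G\right) + G\right) = - \frac{9}{8} + \left(E + 2 G\right) = - \frac{9}{8} + E + 2 G$)
$\frac{1}{7 \left(-18\right) n + N{\left(19,30 \right)}} = \frac{1}{7 \left(-18\right) \left(-180\right) + \left(- \frac{9}{8} + 19 + 2 \cdot 30\right)} = \frac{1}{\left(-126\right) \left(-180\right) + \left(- \frac{9}{8} + 19 + 60\right)} = \frac{1}{22680 + \frac{623}{8}} = \frac{1}{\frac{182063}{8}} = \frac{8}{182063}$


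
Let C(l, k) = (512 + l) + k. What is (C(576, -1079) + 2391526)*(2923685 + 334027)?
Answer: 7790932267920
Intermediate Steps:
C(l, k) = 512 + k + l
(C(576, -1079) + 2391526)*(2923685 + 334027) = ((512 - 1079 + 576) + 2391526)*(2923685 + 334027) = (9 + 2391526)*3257712 = 2391535*3257712 = 7790932267920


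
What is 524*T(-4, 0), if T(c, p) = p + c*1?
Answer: -2096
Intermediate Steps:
T(c, p) = c + p (T(c, p) = p + c = c + p)
524*T(-4, 0) = 524*(-4 + 0) = 524*(-4) = -2096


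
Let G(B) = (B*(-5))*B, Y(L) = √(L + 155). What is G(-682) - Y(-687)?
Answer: -2325620 - 2*I*√133 ≈ -2.3256e+6 - 23.065*I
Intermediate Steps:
Y(L) = √(155 + L)
G(B) = -5*B² (G(B) = (-5*B)*B = -5*B²)
G(-682) - Y(-687) = -5*(-682)² - √(155 - 687) = -5*465124 - √(-532) = -2325620 - 2*I*√133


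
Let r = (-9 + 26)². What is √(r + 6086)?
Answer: 5*√255 ≈ 79.844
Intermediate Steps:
r = 289 (r = 17² = 289)
√(r + 6086) = √(289 + 6086) = √6375 = 5*√255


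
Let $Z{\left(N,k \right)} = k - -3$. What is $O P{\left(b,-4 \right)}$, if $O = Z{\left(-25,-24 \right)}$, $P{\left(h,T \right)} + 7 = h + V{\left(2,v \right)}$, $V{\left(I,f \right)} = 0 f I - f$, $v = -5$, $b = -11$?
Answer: $273$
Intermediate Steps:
$V{\left(I,f \right)} = - f$ ($V{\left(I,f \right)} = 0 I - f = 0 - f = - f$)
$P{\left(h,T \right)} = -2 + h$ ($P{\left(h,T \right)} = -7 + \left(h - -5\right) = -7 + \left(h + 5\right) = -7 + \left(5 + h\right) = -2 + h$)
$Z{\left(N,k \right)} = 3 + k$ ($Z{\left(N,k \right)} = k + 3 = 3 + k$)
$O = -21$ ($O = 3 - 24 = -21$)
$O P{\left(b,-4 \right)} = - 21 \left(-2 - 11\right) = \left(-21\right) \left(-13\right) = 273$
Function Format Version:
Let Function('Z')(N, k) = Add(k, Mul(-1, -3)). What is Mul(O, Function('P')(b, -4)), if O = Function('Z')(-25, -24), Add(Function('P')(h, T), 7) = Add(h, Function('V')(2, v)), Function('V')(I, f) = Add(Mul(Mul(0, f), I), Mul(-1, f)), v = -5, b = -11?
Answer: 273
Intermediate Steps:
Function('V')(I, f) = Mul(-1, f) (Function('V')(I, f) = Add(Mul(0, I), Mul(-1, f)) = Add(0, Mul(-1, f)) = Mul(-1, f))
Function('P')(h, T) = Add(-2, h) (Function('P')(h, T) = Add(-7, Add(h, Mul(-1, -5))) = Add(-7, Add(h, 5)) = Add(-7, Add(5, h)) = Add(-2, h))
Function('Z')(N, k) = Add(3, k) (Function('Z')(N, k) = Add(k, 3) = Add(3, k))
O = -21 (O = Add(3, -24) = -21)
Mul(O, Function('P')(b, -4)) = Mul(-21, Add(-2, -11)) = Mul(-21, -13) = 273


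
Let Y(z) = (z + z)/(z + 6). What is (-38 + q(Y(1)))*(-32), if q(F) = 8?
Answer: 960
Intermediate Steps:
Y(z) = 2*z/(6 + z) (Y(z) = (2*z)/(6 + z) = 2*z/(6 + z))
(-38 + q(Y(1)))*(-32) = (-38 + 8)*(-32) = -30*(-32) = 960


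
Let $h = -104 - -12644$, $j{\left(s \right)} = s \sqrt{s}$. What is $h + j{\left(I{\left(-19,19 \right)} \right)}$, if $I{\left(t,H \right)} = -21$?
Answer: $12540 - 21 i \sqrt{21} \approx 12540.0 - 96.234 i$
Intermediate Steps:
$j{\left(s \right)} = s^{\frac{3}{2}}$
$h = 12540$ ($h = -104 + 12644 = 12540$)
$h + j{\left(I{\left(-19,19 \right)} \right)} = 12540 + \left(-21\right)^{\frac{3}{2}} = 12540 - 21 i \sqrt{21}$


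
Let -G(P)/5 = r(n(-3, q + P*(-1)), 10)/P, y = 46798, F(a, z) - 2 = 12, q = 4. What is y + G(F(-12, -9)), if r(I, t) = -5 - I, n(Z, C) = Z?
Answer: 327591/7 ≈ 46799.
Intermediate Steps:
F(a, z) = 14 (F(a, z) = 2 + 12 = 14)
G(P) = 10/P (G(P) = -5*(-5 - 1*(-3))/P = -5*(-5 + 3)/P = -(-10)/P = 10/P)
y + G(F(-12, -9)) = 46798 + 10/14 = 46798 + 10*(1/14) = 46798 + 5/7 = 327591/7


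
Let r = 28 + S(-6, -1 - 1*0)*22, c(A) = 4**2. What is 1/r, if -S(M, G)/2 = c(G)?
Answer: -1/676 ≈ -0.0014793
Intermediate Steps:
c(A) = 16
S(M, G) = -32 (S(M, G) = -2*16 = -32)
r = -676 (r = 28 - 32*22 = 28 - 704 = -676)
1/r = 1/(-676) = -1/676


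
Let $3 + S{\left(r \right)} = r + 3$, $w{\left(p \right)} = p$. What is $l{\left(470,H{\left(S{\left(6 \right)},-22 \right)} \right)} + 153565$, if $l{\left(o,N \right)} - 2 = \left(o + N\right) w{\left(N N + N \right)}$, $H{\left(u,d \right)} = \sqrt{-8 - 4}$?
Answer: $147915 + 916 i \sqrt{3} \approx 1.4792 \cdot 10^{5} + 1586.6 i$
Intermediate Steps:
$S{\left(r \right)} = r$ ($S{\left(r \right)} = -3 + \left(r + 3\right) = -3 + \left(3 + r\right) = r$)
$H{\left(u,d \right)} = 2 i \sqrt{3}$ ($H{\left(u,d \right)} = \sqrt{-12} = 2 i \sqrt{3}$)
$l{\left(o,N \right)} = 2 + \left(N + o\right) \left(N + N^{2}\right)$ ($l{\left(o,N \right)} = 2 + \left(o + N\right) \left(N N + N\right) = 2 + \left(N + o\right) \left(N^{2} + N\right) = 2 + \left(N + o\right) \left(N + N^{2}\right)$)
$l{\left(470,H{\left(S{\left(6 \right)},-22 \right)} \right)} + 153565 = \left(2 + \left(2 i \sqrt{3}\right)^{2} \left(1 + 2 i \sqrt{3}\right) + 2 i \sqrt{3} \cdot 470 \left(1 + 2 i \sqrt{3}\right)\right) + 153565 = \left(2 - 12 \left(1 + 2 i \sqrt{3}\right) + 940 i \sqrt{3} \left(1 + 2 i \sqrt{3}\right)\right) + 153565 = \left(2 - \left(12 + 24 i \sqrt{3}\right) + 940 i \sqrt{3} \left(1 + 2 i \sqrt{3}\right)\right) + 153565 = \left(-10 - 24 i \sqrt{3} + 940 i \sqrt{3} \left(1 + 2 i \sqrt{3}\right)\right) + 153565 = 153555 - 24 i \sqrt{3} + 940 i \sqrt{3} \left(1 + 2 i \sqrt{3}\right)$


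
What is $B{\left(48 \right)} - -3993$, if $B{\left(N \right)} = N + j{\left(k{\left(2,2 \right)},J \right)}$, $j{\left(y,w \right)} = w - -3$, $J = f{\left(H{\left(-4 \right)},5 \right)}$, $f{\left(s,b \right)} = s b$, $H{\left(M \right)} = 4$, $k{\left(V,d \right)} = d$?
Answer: $4064$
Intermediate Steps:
$f{\left(s,b \right)} = b s$
$J = 20$ ($J = 5 \cdot 4 = 20$)
$j{\left(y,w \right)} = 3 + w$ ($j{\left(y,w \right)} = w + 3 = 3 + w$)
$B{\left(N \right)} = 23 + N$ ($B{\left(N \right)} = N + \left(3 + 20\right) = N + 23 = 23 + N$)
$B{\left(48 \right)} - -3993 = \left(23 + 48\right) - -3993 = 71 + 3993 = 4064$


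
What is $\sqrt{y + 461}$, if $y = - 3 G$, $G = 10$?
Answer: $\sqrt{431} \approx 20.761$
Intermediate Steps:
$y = -30$ ($y = \left(-3\right) 10 = -30$)
$\sqrt{y + 461} = \sqrt{-30 + 461} = \sqrt{431}$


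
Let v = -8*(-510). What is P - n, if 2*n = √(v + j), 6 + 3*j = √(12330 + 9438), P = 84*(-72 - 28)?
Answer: -8400 - √(36702 + 6*√5442)/6 ≈ -8432.1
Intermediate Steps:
v = 4080
P = -8400 (P = 84*(-100) = -8400)
j = -2 + 2*√5442/3 (j = -2 + √(12330 + 9438)/3 = -2 + √21768/3 = -2 + (2*√5442)/3 = -2 + 2*√5442/3 ≈ 47.180)
n = √(4078 + 2*√5442/3)/2 (n = √(4080 + (-2 + 2*√5442/3))/2 = √(4078 + 2*√5442/3)/2 ≈ 32.122)
P - n = -8400 - √(36702 + 6*√5442)/6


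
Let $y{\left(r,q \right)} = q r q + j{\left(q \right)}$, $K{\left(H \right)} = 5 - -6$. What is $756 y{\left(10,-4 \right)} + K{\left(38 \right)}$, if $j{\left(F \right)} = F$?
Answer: $117947$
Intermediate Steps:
$K{\left(H \right)} = 11$ ($K{\left(H \right)} = 5 + 6 = 11$)
$y{\left(r,q \right)} = q + r q^{2}$ ($y{\left(r,q \right)} = q r q + q = r q^{2} + q = q + r q^{2}$)
$756 y{\left(10,-4 \right)} + K{\left(38 \right)} = 756 \left(- 4 \left(1 - 40\right)\right) + 11 = 756 \left(\left(-4\right) \left(-39\right)\right) + 11 = 756 \cdot 156 + 11 = 117936 + 11 = 117947$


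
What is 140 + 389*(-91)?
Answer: -35259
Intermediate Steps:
140 + 389*(-91) = 140 - 35399 = -35259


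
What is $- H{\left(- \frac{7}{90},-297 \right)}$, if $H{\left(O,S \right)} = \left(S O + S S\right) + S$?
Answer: $- \frac{879351}{10} \approx -87935.0$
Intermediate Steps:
$H{\left(O,S \right)} = S + S^{2} + O S$ ($H{\left(O,S \right)} = \left(O S + S^{2}\right) + S = \left(S^{2} + O S\right) + S = S + S^{2} + O S$)
$- H{\left(- \frac{7}{90},-297 \right)} = - \left(-297\right) \left(1 - \frac{7}{90} - 297\right) = - \frac{\left(-297\right) \left(-26647\right)}{90} = \left(-1\right) \frac{879351}{10} = - \frac{879351}{10}$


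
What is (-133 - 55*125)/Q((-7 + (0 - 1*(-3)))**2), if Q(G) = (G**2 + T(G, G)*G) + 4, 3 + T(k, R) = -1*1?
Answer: -1752/49 ≈ -35.755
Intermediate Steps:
T(k, R) = -4 (T(k, R) = -3 - 1*1 = -3 - 1 = -4)
Q(G) = 4 + G**2 - 4*G (Q(G) = (G**2 - 4*G) + 4 = 4 + G**2 - 4*G)
(-133 - 55*125)/Q((-7 + (0 - 1*(-3)))**2) = (-133 - 55*125)/(4 + ((-7 + (0 - 1*(-3)))**2)**2 - 4*(-7 + (0 - 1*(-3)))**2) = (-133 - 6875)/(4 + ((-7 + (0 + 3))**2)**2 - 4*(-7 + (0 + 3))**2) = -7008/(4 + ((-7 + 3)**2)**2 - 4*(-7 + 3)**2) = -7008/(4 + ((-4)**2)**2 - 4*(-4)**2) = -7008/(4 + 16**2 - 4*16) = -7008/(4 + 256 - 64) = -7008/196 = -7008*1/196 = -1752/49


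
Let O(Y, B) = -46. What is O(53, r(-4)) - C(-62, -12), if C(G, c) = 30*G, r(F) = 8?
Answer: 1814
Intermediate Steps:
O(53, r(-4)) - C(-62, -12) = -46 - 30*(-62) = -46 - 1*(-1860) = -46 + 1860 = 1814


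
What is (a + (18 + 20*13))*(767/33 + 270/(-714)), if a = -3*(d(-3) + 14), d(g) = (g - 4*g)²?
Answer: -89788/561 ≈ -160.05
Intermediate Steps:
d(g) = 9*g² (d(g) = (-3*g)² = 9*g²)
a = -285 (a = -3*(9*(-3)² + 14) = -3*(9*9 + 14) = -3*(81 + 14) = -3*95 = -285)
(a + (18 + 20*13))*(767/33 + 270/(-714)) = (-285 + (18 + 20*13))*(767/33 + 270/(-714)) = (-285 + (18 + 260))*(767*(1/33) + 270*(-1/714)) = (-285 + 278)*(767/33 - 45/119) = -7*89788/3927 = -89788/561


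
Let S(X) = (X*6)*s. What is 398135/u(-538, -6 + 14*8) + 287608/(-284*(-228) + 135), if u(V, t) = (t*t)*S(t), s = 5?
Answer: 686813711839/154562910384 ≈ 4.4436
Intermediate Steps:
S(X) = 30*X (S(X) = (X*6)*5 = (6*X)*5 = 30*X)
u(V, t) = 30*t³ (u(V, t) = (t*t)*(30*t) = t²*(30*t) = 30*t³)
398135/u(-538, -6 + 14*8) + 287608/(-284*(-228) + 135) = 398135/((30*(-6 + 14*8)³)) + 287608/(-284*(-228) + 135) = 398135/((30*(-6 + 112)³)) + 287608/(64752 + 135) = 398135/((30*106³)) + 287608/64887 = 398135/((30*1191016)) + 287608*(1/64887) = 398135/35730480 + 287608/64887 = 398135*(1/35730480) + 287608/64887 = 79627/7146096 + 287608/64887 = 686813711839/154562910384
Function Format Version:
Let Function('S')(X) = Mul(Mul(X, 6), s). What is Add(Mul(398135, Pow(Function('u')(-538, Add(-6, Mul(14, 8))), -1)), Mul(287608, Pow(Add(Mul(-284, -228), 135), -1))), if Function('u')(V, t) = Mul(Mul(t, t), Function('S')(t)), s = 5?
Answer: Rational(686813711839, 154562910384) ≈ 4.4436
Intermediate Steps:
Function('S')(X) = Mul(30, X) (Function('S')(X) = Mul(Mul(X, 6), 5) = Mul(Mul(6, X), 5) = Mul(30, X))
Function('u')(V, t) = Mul(30, Pow(t, 3)) (Function('u')(V, t) = Mul(Mul(t, t), Mul(30, t)) = Mul(Pow(t, 2), Mul(30, t)) = Mul(30, Pow(t, 3)))
Add(Mul(398135, Pow(Function('u')(-538, Add(-6, Mul(14, 8))), -1)), Mul(287608, Pow(Add(Mul(-284, -228), 135), -1))) = Add(Mul(398135, Pow(Mul(30, Pow(Add(-6, Mul(14, 8)), 3)), -1)), Mul(287608, Pow(Add(Mul(-284, -228), 135), -1))) = Add(Mul(398135, Pow(Mul(30, Pow(Add(-6, 112), 3)), -1)), Mul(287608, Pow(Add(64752, 135), -1))) = Add(Mul(398135, Pow(Mul(30, Pow(106, 3)), -1)), Mul(287608, Pow(64887, -1))) = Add(Mul(398135, Pow(Mul(30, 1191016), -1)), Mul(287608, Rational(1, 64887))) = Add(Mul(398135, Pow(35730480, -1)), Rational(287608, 64887)) = Add(Mul(398135, Rational(1, 35730480)), Rational(287608, 64887)) = Add(Rational(79627, 7146096), Rational(287608, 64887)) = Rational(686813711839, 154562910384)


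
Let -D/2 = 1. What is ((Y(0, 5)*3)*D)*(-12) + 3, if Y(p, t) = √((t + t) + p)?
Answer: 3 + 72*√10 ≈ 230.68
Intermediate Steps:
Y(p, t) = √(p + 2*t) (Y(p, t) = √(2*t + p) = √(p + 2*t))
D = -2 (D = -2*1 = -2)
((Y(0, 5)*3)*D)*(-12) + 3 = ((√(0 + 2*5)*3)*(-2))*(-12) + 3 = ((√(0 + 10)*3)*(-2))*(-12) + 3 = ((√10*3)*(-2))*(-12) + 3 = ((3*√10)*(-2))*(-12) + 3 = -6*√10*(-12) + 3 = 72*√10 + 3 = 3 + 72*√10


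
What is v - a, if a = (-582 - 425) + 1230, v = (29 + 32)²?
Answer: 3498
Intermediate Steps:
v = 3721 (v = 61² = 3721)
a = 223 (a = -1007 + 1230 = 223)
v - a = 3721 - 1*223 = 3721 - 223 = 3498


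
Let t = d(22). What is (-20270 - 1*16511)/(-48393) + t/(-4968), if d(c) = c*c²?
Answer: -4618898/3339117 ≈ -1.3833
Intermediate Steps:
d(c) = c³
t = 10648 (t = 22³ = 10648)
(-20270 - 1*16511)/(-48393) + t/(-4968) = (-20270 - 1*16511)/(-48393) + 10648/(-4968) = (-20270 - 16511)*(-1/48393) + 10648*(-1/4968) = -36781*(-1/48393) - 1331/621 = 36781/48393 - 1331/621 = -4618898/3339117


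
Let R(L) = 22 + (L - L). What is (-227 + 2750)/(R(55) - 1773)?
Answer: -2523/1751 ≈ -1.4409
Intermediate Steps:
R(L) = 22 (R(L) = 22 + 0 = 22)
(-227 + 2750)/(R(55) - 1773) = (-227 + 2750)/(22 - 1773) = 2523/(-1751) = 2523*(-1/1751) = -2523/1751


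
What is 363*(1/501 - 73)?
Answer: -4425212/167 ≈ -26498.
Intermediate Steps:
363*(1/501 - 73) = 363*(-36572/501) = -4425212/167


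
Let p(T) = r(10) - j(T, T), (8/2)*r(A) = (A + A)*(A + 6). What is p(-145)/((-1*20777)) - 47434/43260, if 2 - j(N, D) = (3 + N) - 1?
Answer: -491362159/449406510 ≈ -1.0934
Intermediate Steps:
r(A) = A*(6 + A)/2 (r(A) = ((A + A)*(A + 6))/4 = ((2*A)*(6 + A))/4 = (2*A*(6 + A))/4 = A*(6 + A)/2)
j(N, D) = -N (j(N, D) = 2 - ((3 + N) - 1) = 2 - (2 + N) = 2 + (-2 - N) = -N)
p(T) = 80 + T (p(T) = (½)*10*(6 + 10) - (-1)*T = (½)*10*16 + T = 80 + T)
p(-145)/((-1*20777)) - 47434/43260 = (80 - 145)/((-1*20777)) - 47434/43260 = -65/(-20777) - 47434*1/43260 = -65*(-1/20777) - 23717/21630 = 65/20777 - 23717/21630 = -491362159/449406510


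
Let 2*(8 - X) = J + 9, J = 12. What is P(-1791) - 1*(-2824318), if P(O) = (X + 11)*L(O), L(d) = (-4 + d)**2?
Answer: 60423061/2 ≈ 3.0212e+7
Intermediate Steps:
X = -5/2 (X = 8 - (12 + 9)/2 = 8 - 1/2*21 = 8 - 21/2 = -5/2 ≈ -2.5000)
P(O) = 17*(-4 + O)**2/2 (P(O) = (-5/2 + 11)*(-4 + O)**2 = 17*(-4 + O)**2/2)
P(-1791) - 1*(-2824318) = 17*(-4 - 1791)**2/2 - 1*(-2824318) = (17/2)*(-1795)**2 + 2824318 = (17/2)*3222025 + 2824318 = 54774425/2 + 2824318 = 60423061/2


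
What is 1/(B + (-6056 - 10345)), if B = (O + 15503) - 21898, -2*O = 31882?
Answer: -1/38737 ≈ -2.5815e-5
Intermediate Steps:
O = -15941 (O = -½*31882 = -15941)
B = -22336 (B = (-15941 + 15503) - 21898 = -438 - 21898 = -22336)
1/(B + (-6056 - 10345)) = 1/(-22336 + (-6056 - 10345)) = 1/(-22336 - 16401) = 1/(-38737) = -1/38737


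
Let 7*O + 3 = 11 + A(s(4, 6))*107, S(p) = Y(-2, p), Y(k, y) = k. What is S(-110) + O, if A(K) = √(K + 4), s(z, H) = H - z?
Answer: -6/7 + 107*√6/7 ≈ 36.585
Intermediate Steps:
A(K) = √(4 + K)
S(p) = -2
O = 8/7 + 107*√6/7 (O = -3/7 + (11 + √(4 + (6 - 1*4))*107)/7 = -3/7 + (11 + √(4 + (6 - 4))*107)/7 = -3/7 + (11 + √(4 + 2)*107)/7 = -3/7 + (11 + √6*107)/7 = -3/7 + (11 + 107*√6)/7 = -3/7 + (11/7 + 107*√6/7) = 8/7 + 107*√6/7 ≈ 38.585)
S(-110) + O = -2 + (8/7 + 107*√6/7) = -6/7 + 107*√6/7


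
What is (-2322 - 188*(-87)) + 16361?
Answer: 30395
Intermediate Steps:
(-2322 - 188*(-87)) + 16361 = (-2322 + 16356) + 16361 = 14034 + 16361 = 30395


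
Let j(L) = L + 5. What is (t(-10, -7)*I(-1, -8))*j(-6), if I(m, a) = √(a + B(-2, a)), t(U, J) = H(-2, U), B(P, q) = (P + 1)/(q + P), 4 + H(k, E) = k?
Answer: 3*I*√790/5 ≈ 16.864*I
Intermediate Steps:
H(k, E) = -4 + k
B(P, q) = (1 + P)/(P + q)
t(U, J) = -6 (t(U, J) = -4 - 2 = -6)
j(L) = 5 + L
I(m, a) = √(a - 1/(-2 + a)) (I(m, a) = √(a + (1 - 2)/(-2 + a)) = √(a - 1/(-2 + a)))
(t(-10, -7)*I(-1, -8))*j(-6) = (-6*√(-1 - 8*(-2 - 8))*(I*√10/10))*(5 - 6) = -6*√(-1 - 8*(-10))*(I*√10/10)*(-1) = -6*I*√10*√(-1 + 80)/10*(-1) = -6*I*√790/10*(-1) = -3*I*√790/5*(-1) = 3*I*√790/5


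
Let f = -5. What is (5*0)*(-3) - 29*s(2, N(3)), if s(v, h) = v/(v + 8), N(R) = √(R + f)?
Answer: -29/5 ≈ -5.8000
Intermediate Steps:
N(R) = √(-5 + R) (N(R) = √(R - 5) = √(-5 + R))
s(v, h) = v/(8 + v)
(5*0)*(-3) - 29*s(2, N(3)) = (5*0)*(-3) - 58/(8 + 2) = 0*(-3) - 58/10 = 0 - 58/10 = 0 - 29*⅕ = 0 - 29/5 = -29/5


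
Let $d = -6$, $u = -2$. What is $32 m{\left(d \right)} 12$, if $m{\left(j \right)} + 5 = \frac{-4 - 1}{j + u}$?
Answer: $-1680$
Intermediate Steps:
$m{\left(j \right)} = -5 - \frac{5}{-2 + j}$ ($m{\left(j \right)} = -5 + \frac{-4 - 1}{j - 2} = -5 - \frac{5}{-2 + j}$)
$32 m{\left(d \right)} 12 = 32 \frac{5 \left(1 - -6\right)}{-2 - 6} \cdot 12 = 32 \frac{5 \left(1 + 6\right)}{-8} \cdot 12 = 32 \cdot 5 \left(- \frac{1}{8}\right) 7 \cdot 12 = 32 \left(- \frac{35}{8}\right) 12 = \left(-140\right) 12 = -1680$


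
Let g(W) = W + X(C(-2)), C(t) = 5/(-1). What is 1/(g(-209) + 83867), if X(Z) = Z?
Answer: 1/83653 ≈ 1.1954e-5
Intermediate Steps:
C(t) = -5 (C(t) = 5*(-1) = -5)
g(W) = -5 + W (g(W) = W - 5 = -5 + W)
1/(g(-209) + 83867) = 1/((-5 - 209) + 83867) = 1/(-214 + 83867) = 1/83653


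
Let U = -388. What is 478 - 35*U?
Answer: 14058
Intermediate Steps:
478 - 35*U = 478 - 35*(-388) = 478 + 13580 = 14058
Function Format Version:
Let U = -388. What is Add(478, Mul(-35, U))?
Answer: 14058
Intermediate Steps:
Add(478, Mul(-35, U)) = Add(478, Mul(-35, -388)) = Add(478, 13580) = 14058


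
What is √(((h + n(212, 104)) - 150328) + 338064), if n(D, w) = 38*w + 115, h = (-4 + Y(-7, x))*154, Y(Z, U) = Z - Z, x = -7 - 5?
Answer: 3*√21243 ≈ 437.25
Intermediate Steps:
x = -12
Y(Z, U) = 0
h = -616 (h = (-4 + 0)*154 = -4*154 = -616)
n(D, w) = 115 + 38*w
√(((h + n(212, 104)) - 150328) + 338064) = √(((-616 + (115 + 38*104)) - 150328) + 338064) = √(((-616 + (115 + 3952)) - 150328) + 338064) = √(((-616 + 4067) - 150328) + 338064) = √((3451 - 150328) + 338064) = √(-146877 + 338064) = √191187 = 3*√21243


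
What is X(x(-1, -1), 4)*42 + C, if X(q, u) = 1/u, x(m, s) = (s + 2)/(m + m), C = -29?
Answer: -37/2 ≈ -18.500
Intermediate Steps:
x(m, s) = (2 + s)/(2*m) (x(m, s) = (2 + s)/((2*m)) = (2 + s)*(1/(2*m)) = (2 + s)/(2*m))
X(x(-1, -1), 4)*42 + C = 42/4 - 29 = (1/4)*42 - 29 = 21/2 - 29 = -37/2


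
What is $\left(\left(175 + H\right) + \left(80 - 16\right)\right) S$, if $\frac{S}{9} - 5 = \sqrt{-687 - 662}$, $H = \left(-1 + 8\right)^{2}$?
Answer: $12960 + 2592 i \sqrt{1349} \approx 12960.0 + 95201.0 i$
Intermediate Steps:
$H = 49$ ($H = 7^{2} = 49$)
$S = 45 + 9 i \sqrt{1349}$ ($S = 45 + 9 \sqrt{-687 - 662} = 45 + 9 \sqrt{-1349} = 45 + 9 i \sqrt{1349} \approx 45.0 + 330.56 i$)
$\left(\left(175 + H\right) + \left(80 - 16\right)\right) S = \left(\left(175 + 49\right) + \left(80 - 16\right)\right) \left(45 + 9 i \sqrt{1349}\right) = \left(224 + 64\right) \left(45 + 9 i \sqrt{1349}\right) = 288 \left(45 + 9 i \sqrt{1349}\right) = 12960 + 2592 i \sqrt{1349}$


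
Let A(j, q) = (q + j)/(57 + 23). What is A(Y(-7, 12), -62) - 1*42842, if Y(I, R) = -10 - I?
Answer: -685485/16 ≈ -42843.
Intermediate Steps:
A(j, q) = j/80 + q/80 (A(j, q) = (j + q)/80 = (j + q)*(1/80) = j/80 + q/80)
A(Y(-7, 12), -62) - 1*42842 = ((-10 - 1*(-7))/80 + (1/80)*(-62)) - 1*42842 = ((-10 + 7)/80 - 31/40) - 42842 = ((1/80)*(-3) - 31/40) - 42842 = (-3/80 - 31/40) - 42842 = -13/16 - 42842 = -685485/16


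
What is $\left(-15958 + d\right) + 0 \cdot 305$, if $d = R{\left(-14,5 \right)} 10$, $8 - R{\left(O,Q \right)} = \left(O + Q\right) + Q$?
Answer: $-15838$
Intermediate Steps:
$R{\left(O,Q \right)} = 8 - O - 2 Q$ ($R{\left(O,Q \right)} = 8 - \left(\left(O + Q\right) + Q\right) = 8 - \left(O + 2 Q\right) = 8 - O - 2 Q$)
$d = 120$ ($d = \left(8 - -14 - 10\right) 10 = \left(8 + 14 - 10\right) 10 = 12 \cdot 10 = 120$)
$\left(-15958 + d\right) + 0 \cdot 305 = \left(-15958 + 120\right) + 0 \cdot 305 = -15838 + 0 = -15838$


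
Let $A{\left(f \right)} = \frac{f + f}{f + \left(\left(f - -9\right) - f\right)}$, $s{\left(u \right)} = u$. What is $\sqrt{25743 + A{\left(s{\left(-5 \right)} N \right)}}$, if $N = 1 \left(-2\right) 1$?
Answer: $\frac{\sqrt{9293603}}{19} \approx 160.45$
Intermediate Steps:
$N = -2$ ($N = \left(-2\right) 1 = -2$)
$A{\left(f \right)} = \frac{2 f}{9 + f}$ ($A{\left(f \right)} = \frac{2 f}{f + \left(\left(f + 9\right) - f\right)} = \frac{2 f}{f + \left(\left(9 + f\right) - f\right)} = \frac{2 f}{f + 9} = \frac{2 f}{9 + f}$)
$\sqrt{25743 + A{\left(s{\left(-5 \right)} N \right)}} = \sqrt{25743 + \frac{2 \left(\left(-5\right) \left(-2\right)\right)}{9 - -10}} = \sqrt{25743 + 2 \cdot 10 \frac{1}{9 + 10}} = \sqrt{25743 + 2 \cdot 10 \cdot \frac{1}{19}} = \sqrt{25743 + \frac{20}{19}} = \sqrt{\frac{489137}{19}} = \frac{\sqrt{9293603}}{19}$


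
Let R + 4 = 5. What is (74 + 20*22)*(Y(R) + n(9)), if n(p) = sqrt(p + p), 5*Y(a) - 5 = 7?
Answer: 6168/5 + 1542*sqrt(2) ≈ 3414.3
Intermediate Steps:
R = 1 (R = -4 + 5 = 1)
Y(a) = 12/5 (Y(a) = 1 + (1/5)*7 = 1 + 7/5 = 12/5)
n(p) = sqrt(2)*sqrt(p) (n(p) = sqrt(2*p) = sqrt(2)*sqrt(p))
(74 + 20*22)*(Y(R) + n(9)) = (74 + 20*22)*(12/5 + sqrt(2)*sqrt(9)) = (74 + 440)*(12/5 + sqrt(2)*3) = 514*(12/5 + 3*sqrt(2)) = 6168/5 + 1542*sqrt(2)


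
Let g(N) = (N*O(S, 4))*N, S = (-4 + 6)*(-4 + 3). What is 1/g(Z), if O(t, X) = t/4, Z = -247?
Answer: -2/61009 ≈ -3.2782e-5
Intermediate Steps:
S = -2 (S = 2*(-1) = -2)
O(t, X) = t/4 (O(t, X) = t*(¼) = t/4)
g(N) = -N²/2 (g(N) = (N*((¼)*(-2)))*N = (N*(-½))*N = (-N/2)*N = -N²/2)
1/g(Z) = 1/(-½*(-247)²) = 1/(-½*61009) = 1/(-61009/2) = -2/61009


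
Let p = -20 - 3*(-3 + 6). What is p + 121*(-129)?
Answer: -15638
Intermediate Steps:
p = -29 (p = -20 - 3*3 = -20 - 9 = -29)
p + 121*(-129) = -29 + 121*(-129) = -29 - 15609 = -15638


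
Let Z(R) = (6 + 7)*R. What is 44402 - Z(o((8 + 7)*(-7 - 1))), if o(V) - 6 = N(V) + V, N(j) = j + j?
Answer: 49004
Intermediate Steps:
N(j) = 2*j
o(V) = 6 + 3*V (o(V) = 6 + (2*V + V) = 6 + 3*V)
Z(R) = 13*R
44402 - Z(o((8 + 7)*(-7 - 1))) = 44402 - 13*(6 + 3*((8 + 7)*(-7 - 1))) = 44402 - 13*(6 + 3*(15*(-8))) = 44402 - 13*(6 + 3*(-120)) = 44402 - 13*(6 - 360) = 44402 - 13*(-354) = 44402 - 1*(-4602) = 44402 + 4602 = 49004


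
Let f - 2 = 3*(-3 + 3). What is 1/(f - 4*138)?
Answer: -1/550 ≈ -0.0018182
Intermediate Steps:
f = 2 (f = 2 + 3*(-3 + 3) = 2 + 3*0 = 2 + 0 = 2)
1/(f - 4*138) = 1/(2 - 4*138) = 1/(2 - 552) = 1/(-550) = -1/550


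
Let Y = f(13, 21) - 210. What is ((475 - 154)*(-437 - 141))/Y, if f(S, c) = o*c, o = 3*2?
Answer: 30923/14 ≈ 2208.8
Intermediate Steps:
o = 6
f(S, c) = 6*c
Y = -84 (Y = 6*21 - 210 = 126 - 210 = -84)
((475 - 154)*(-437 - 141))/Y = ((475 - 154)*(-437 - 141))/(-84) = (321*(-578))*(-1/84) = -185538*(-1/84) = 30923/14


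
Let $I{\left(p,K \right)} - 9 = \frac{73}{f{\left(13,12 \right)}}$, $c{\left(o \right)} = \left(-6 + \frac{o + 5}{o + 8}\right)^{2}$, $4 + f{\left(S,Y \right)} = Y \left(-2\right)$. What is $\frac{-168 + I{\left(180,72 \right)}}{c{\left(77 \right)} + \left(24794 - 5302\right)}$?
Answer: $- \frac{32693125}{3948360752} \approx -0.0082802$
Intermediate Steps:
$f{\left(S,Y \right)} = -4 - 2 Y$ ($f{\left(S,Y \right)} = -4 + Y \left(-2\right) = -4 - 2 Y$)
$c{\left(o \right)} = \left(-6 + \frac{5 + o}{8 + o}\right)^{2}$
$I{\left(p,K \right)} = \frac{179}{28}$ ($I{\left(p,K \right)} = 9 + \frac{73}{-4 - 24} = 9 + \frac{73}{-28} = 9 + 73 \left(- \frac{1}{28}\right) = 9 - \frac{73}{28} = \frac{179}{28}$)
$\frac{-168 + I{\left(180,72 \right)}}{c{\left(77 \right)} + \left(24794 - 5302\right)} = \frac{-168 + \frac{179}{28}}{\frac{\left(43 + 5 \cdot 77\right)^{2}}{\left(8 + 77\right)^{2}} + \left(24794 - 5302\right)} = - \frac{4525}{28 \left(\frac{\left(43 + 385\right)^{2}}{7225} + \left(24794 - 5302\right)\right)} = - \frac{4525}{28 \left(\frac{428^{2}}{7225} + 19492\right)} = - \frac{4525}{28 \left(\frac{1}{7225} \cdot 183184 + 19492\right)} = - \frac{4525}{28 \left(\frac{183184}{7225} + 19492\right)} = - \frac{4525}{28 \cdot \frac{141012884}{7225}} = \left(- \frac{4525}{28}\right) \frac{7225}{141012884} = - \frac{32693125}{3948360752}$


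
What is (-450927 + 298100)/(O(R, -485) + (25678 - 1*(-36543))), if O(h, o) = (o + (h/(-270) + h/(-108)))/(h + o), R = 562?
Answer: -3177273330/1293441673 ≈ -2.4564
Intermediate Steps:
O(h, o) = (o - 7*h/540)/(h + o) (O(h, o) = (o + (h*(-1/270) + h*(-1/108)))/(h + o) = (o + (-h/270 - h/108))/(h + o) = (o - 7*h/540)/(h + o))
(-450927 + 298100)/(O(R, -485) + (25678 - 1*(-36543))) = (-450927 + 298100)/((-485 - 7/540*562)/(562 - 485) + (25678 - 1*(-36543))) = -152827/((-485 - 1967/270)/77 + (25678 + 36543)) = -152827/((1/77)*(-132917/270) + 62221) = -152827/(-132917/20790 + 62221) = -152827/1293441673/20790 = -152827*20790/1293441673 = -3177273330/1293441673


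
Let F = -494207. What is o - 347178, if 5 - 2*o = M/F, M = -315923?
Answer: -171576720290/494207 ≈ -3.4718e+5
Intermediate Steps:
o = 1077556/494207 (o = 5/2 - (-315923)/(2*(-494207)) = 5/2 - (-315923)*(-1)/(2*494207) = 5/2 - 1/2*315923/494207 = 5/2 - 315923/988414 = 1077556/494207 ≈ 2.1804)
o - 347178 = 1077556/494207 - 347178 = -171576720290/494207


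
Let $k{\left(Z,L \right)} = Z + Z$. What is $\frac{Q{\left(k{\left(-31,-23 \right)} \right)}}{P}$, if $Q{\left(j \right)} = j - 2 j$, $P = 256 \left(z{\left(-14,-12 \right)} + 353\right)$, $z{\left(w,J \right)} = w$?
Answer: $\frac{31}{43392} \approx 0.00071442$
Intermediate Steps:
$k{\left(Z,L \right)} = 2 Z$
$P = 86784$ ($P = 256 \left(-14 + 353\right) = 256 \cdot 339 = 86784$)
$Q{\left(j \right)} = - j$
$\frac{Q{\left(k{\left(-31,-23 \right)} \right)}}{P} = \frac{\left(-1\right) 2 \left(-31\right)}{86784} = \left(-1\right) \left(-62\right) \frac{1}{86784} = 62 \cdot \frac{1}{86784} = \frac{31}{43392}$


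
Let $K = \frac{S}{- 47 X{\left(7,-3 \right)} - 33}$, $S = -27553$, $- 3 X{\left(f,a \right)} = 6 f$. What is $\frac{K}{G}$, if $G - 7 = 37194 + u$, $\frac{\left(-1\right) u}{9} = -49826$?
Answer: $- \frac{27553}{303521875} \approx -9.0778 \cdot 10^{-5}$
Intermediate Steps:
$u = 448434$ ($u = \left(-9\right) \left(-49826\right) = 448434$)
$X{\left(f,a \right)} = - 2 f$ ($X{\left(f,a \right)} = - \frac{6 f}{3} = - 2 f$)
$K = - \frac{27553}{625}$ ($K = - \frac{27553}{- 47 \left(\left(-2\right) 7\right) - 33} = - \frac{27553}{\left(-47\right) \left(-14\right) - 33} = - \frac{27553}{658 - 33} = - \frac{27553}{625} \approx -44.085$)
$G = 485635$ ($G = 7 + \left(37194 + 448434\right) = 7 + 485628 = 485635$)
$\frac{K}{G} = - \frac{27553}{625 \cdot 485635} = \left(- \frac{27553}{625}\right) \frac{1}{485635} = - \frac{27553}{303521875}$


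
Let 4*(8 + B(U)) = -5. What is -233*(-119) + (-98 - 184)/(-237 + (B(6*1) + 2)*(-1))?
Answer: 25482241/919 ≈ 27728.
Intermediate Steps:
B(U) = -37/4 (B(U) = -8 + (¼)*(-5) = -8 - 5/4 = -37/4)
-233*(-119) + (-98 - 184)/(-237 + (B(6*1) + 2)*(-1)) = -233*(-119) + (-98 - 184)/(-237 + (-37/4 + 2)*(-1)) = 27727 - 282/(-237 - 29/4*(-1)) = 27727 - 282/(-237 + 29/4) = 27727 - 282/(-919/4) = 27727 - 282*(-4/919) = 27727 + 1128/919 = 25482241/919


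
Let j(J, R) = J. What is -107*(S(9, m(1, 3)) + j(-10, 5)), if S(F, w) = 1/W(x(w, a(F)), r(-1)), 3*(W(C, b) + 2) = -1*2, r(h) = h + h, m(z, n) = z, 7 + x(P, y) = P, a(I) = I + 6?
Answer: 8881/8 ≈ 1110.1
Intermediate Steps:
a(I) = 6 + I
x(P, y) = -7 + P
r(h) = 2*h
W(C, b) = -8/3 (W(C, b) = -2 + (-1*2)/3 = -2 + (⅓)*(-2) = -2 - ⅔ = -8/3)
S(F, w) = -3/8 (S(F, w) = 1/(-8/3) = -3/8)
-107*(S(9, m(1, 3)) + j(-10, 5)) = -107*(-3/8 - 10) = -107*(-83/8) = 8881/8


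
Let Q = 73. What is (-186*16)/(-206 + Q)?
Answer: 2976/133 ≈ 22.376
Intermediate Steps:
(-186*16)/(-206 + Q) = (-186*16)/(-206 + 73) = -2976/(-133) = -2976*(-1/133) = 2976/133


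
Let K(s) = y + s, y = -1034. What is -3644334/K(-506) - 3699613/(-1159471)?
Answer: 2115598495667/892792670 ≈ 2369.6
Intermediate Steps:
K(s) = -1034 + s
-3644334/K(-506) - 3699613/(-1159471) = -3644334/(-1034 - 506) - 3699613/(-1159471) = -3644334/(-1540) - 3699613*(-1/1159471) = -3644334*(-1/1540) + 3699613/1159471 = 1822167/770 + 3699613/1159471 = 2115598495667/892792670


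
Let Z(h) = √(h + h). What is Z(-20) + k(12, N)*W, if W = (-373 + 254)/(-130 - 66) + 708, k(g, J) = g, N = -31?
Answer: 59523/7 + 2*I*√10 ≈ 8503.3 + 6.3246*I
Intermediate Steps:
Z(h) = √2*√h (Z(h) = √(2*h) = √2*√h)
W = 19841/28 (W = -119/(-196) + 708 = -119*(-1/196) + 708 = 17/28 + 708 = 19841/28 ≈ 708.61)
Z(-20) + k(12, N)*W = √2*√(-20) + 12*(19841/28) = √2*(2*I*√5) + 59523/7 = 2*I*√10 + 59523/7 = 59523/7 + 2*I*√10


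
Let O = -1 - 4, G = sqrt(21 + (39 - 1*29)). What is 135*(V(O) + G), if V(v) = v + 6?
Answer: 135 + 135*sqrt(31) ≈ 886.65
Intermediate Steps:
G = sqrt(31) (G = sqrt(21 + (39 - 29)) = sqrt(21 + 10) = sqrt(31) ≈ 5.5678)
O = -5
V(v) = 6 + v
135*(V(O) + G) = 135*((6 - 5) + sqrt(31)) = 135*(1 + sqrt(31)) = 135 + 135*sqrt(31)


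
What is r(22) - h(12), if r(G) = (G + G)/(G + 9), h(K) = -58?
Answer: 1842/31 ≈ 59.419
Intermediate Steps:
r(G) = 2*G/(9 + G) (r(G) = (2*G)/(9 + G) = 2*G/(9 + G))
r(22) - h(12) = 2*22/(9 + 22) - 1*(-58) = 2*22/31 + 58 = 2*22*(1/31) + 58 = 44/31 + 58 = 1842/31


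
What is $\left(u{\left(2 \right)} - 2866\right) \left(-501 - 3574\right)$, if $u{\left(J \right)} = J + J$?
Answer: $11662650$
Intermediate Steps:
$u{\left(J \right)} = 2 J$
$\left(u{\left(2 \right)} - 2866\right) \left(-501 - 3574\right) = \left(2 \cdot 2 - 2866\right) \left(-501 - 3574\right) = \left(4 - 2866\right) \left(-4075\right) = \left(-2862\right) \left(-4075\right) = 11662650$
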